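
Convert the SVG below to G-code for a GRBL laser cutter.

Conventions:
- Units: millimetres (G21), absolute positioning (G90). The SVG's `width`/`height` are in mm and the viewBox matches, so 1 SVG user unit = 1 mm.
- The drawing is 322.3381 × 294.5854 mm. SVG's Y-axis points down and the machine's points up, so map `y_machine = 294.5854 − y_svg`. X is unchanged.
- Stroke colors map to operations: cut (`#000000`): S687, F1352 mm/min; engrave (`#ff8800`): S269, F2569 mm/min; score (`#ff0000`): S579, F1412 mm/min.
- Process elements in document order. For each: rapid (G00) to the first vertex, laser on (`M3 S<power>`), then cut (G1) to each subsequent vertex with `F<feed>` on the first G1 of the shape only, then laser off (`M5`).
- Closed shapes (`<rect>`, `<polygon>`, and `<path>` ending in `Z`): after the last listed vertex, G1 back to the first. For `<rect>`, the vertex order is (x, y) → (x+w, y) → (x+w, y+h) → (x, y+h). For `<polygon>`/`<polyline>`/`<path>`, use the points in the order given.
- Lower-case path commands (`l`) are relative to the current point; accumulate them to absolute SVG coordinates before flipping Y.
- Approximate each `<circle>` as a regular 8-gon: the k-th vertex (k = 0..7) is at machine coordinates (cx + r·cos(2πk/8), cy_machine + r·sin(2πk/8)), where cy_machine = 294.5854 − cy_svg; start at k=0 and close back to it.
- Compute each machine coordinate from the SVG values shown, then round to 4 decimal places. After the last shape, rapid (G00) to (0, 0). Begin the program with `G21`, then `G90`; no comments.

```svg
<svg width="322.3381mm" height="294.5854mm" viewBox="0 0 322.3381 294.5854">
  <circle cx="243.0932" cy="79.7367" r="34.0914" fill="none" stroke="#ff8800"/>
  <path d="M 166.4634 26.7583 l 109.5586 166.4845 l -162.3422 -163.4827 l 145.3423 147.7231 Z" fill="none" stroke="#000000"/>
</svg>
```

Since the viewBox matches the mm dimensions, user units are millimetres directly. The only transform is the Y-flip y_m = 294.5854 − y_svg.

Shape 1 is a circle drawn with `<circle>`. Its stroke #ff8800 means engrave at S269, F2569. After flipping Y the toolpath is (277.1846,214.8487) → (267.1995,238.9550) → (243.0932,248.9401) → (218.9869,238.9550) → (209.0018,214.8487) → (218.9869,190.7424) → (243.0932,180.7573) → (267.1995,190.7424) → (277.1846,214.8487), returning to the start.

Shape 2 is a closed polygon drawn with `<path>`. Its stroke #000000 means cut at S687, F1352. After flipping Y the toolpath is (166.4634,267.8271) → (276.0220,101.3426) → (113.6798,264.8253) → (259.0221,117.1022) → (166.4634,267.8271), returning to the start.

G21
G90
G00 X277.1846 Y214.8487
M3 S269
G1 X267.1995 Y238.9550 F2569
G1 X243.0932 Y248.9401
G1 X218.9869 Y238.9550
G1 X209.0018 Y214.8487
G1 X218.9869 Y190.7424
G1 X243.0932 Y180.7573
G1 X267.1995 Y190.7424
G1 X277.1846 Y214.8487
M5
G00 X166.4634 Y267.8271
M3 S687
G1 X276.0220 Y101.3426 F1352
G1 X113.6798 Y264.8253
G1 X259.0221 Y117.1022
G1 X166.4634 Y267.8271
M5
G00 X0.0000 Y0.0000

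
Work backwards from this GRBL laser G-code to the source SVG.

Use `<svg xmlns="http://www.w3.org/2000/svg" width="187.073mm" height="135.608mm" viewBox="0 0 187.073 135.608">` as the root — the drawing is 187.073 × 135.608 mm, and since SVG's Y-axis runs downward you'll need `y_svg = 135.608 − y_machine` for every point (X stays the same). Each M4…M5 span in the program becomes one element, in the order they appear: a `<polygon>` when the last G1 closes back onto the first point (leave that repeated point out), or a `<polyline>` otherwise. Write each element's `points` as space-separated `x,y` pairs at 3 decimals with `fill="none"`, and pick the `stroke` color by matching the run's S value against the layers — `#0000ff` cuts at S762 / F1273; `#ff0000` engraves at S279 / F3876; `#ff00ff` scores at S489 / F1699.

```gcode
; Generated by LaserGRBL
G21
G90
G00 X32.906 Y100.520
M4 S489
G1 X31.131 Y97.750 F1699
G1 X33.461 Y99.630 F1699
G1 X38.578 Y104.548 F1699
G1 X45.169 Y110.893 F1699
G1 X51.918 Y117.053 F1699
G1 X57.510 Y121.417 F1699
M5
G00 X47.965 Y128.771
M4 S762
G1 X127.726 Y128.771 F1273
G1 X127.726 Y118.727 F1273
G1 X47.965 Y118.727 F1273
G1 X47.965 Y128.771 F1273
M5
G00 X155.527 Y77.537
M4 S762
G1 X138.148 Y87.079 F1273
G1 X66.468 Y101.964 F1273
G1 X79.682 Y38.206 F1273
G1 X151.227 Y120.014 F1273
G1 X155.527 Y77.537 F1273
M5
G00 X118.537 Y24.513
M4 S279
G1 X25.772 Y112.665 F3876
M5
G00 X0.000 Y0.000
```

Machine Y-up, SVG Y-down with viewBox height 135.608, so y_svg = 135.608 − y_machine; X carries over.

Run 1: power S489 maps to stroke `#ff00ff` (score). The run is open, so emit a `<polyline>` with points (Y-flipped): 32.906,35.088 31.131,37.858 33.461,35.978 38.578,31.060 45.169,24.715 51.918,18.555 57.510,14.191.

Run 2: S762 ⇒ cut layer `#0000ff`. The run returns to its start, so emit a `<polygon>` with points (Y-flipped): 47.965,6.837 127.726,6.837 127.726,16.881 47.965,16.881.

Run 3: the run's S762 means `#0000ff` (cut). The run returns to its start, so emit a `<polygon>` with points (Y-flipped): 155.527,58.071 138.148,48.529 66.468,33.644 79.682,97.402 151.227,15.594.

Run 4: the run's S279 means `#ff0000` (engrave). The run is open, so emit a `<polyline>` with points (Y-flipped): 118.537,111.095 25.772,22.943.

<svg xmlns="http://www.w3.org/2000/svg" width="187.073mm" height="135.608mm" viewBox="0 0 187.073 135.608">
  <polyline points="32.906,35.088 31.131,37.858 33.461,35.978 38.578,31.060 45.169,24.715 51.918,18.555 57.510,14.191" fill="none" stroke="#ff00ff"/>
  <polygon points="47.965,6.837 127.726,6.837 127.726,16.881 47.965,16.881" fill="none" stroke="#0000ff"/>
  <polygon points="155.527,58.071 138.148,48.529 66.468,33.644 79.682,97.402 151.227,15.594" fill="none" stroke="#0000ff"/>
  <polyline points="118.537,111.095 25.772,22.943" fill="none" stroke="#ff0000"/>
</svg>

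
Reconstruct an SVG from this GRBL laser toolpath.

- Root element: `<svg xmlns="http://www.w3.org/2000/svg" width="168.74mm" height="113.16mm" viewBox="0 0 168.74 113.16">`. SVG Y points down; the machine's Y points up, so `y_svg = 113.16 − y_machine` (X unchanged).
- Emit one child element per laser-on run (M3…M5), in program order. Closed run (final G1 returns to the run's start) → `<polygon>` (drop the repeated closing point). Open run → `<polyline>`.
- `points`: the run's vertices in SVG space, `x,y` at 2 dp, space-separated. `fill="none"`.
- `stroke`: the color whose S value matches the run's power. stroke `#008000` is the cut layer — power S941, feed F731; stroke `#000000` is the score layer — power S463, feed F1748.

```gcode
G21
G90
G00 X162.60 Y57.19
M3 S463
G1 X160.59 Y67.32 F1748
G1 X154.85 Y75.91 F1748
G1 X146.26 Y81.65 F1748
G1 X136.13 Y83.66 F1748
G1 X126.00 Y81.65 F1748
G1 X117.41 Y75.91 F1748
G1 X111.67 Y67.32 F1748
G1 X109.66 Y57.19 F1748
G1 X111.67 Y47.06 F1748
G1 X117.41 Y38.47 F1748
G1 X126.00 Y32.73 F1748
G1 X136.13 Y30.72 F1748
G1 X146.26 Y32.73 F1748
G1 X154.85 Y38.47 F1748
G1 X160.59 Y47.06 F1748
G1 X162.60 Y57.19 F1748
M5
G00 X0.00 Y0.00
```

Each laser-on run becomes one SVG element. Flip Y back into SVG space with y_svg = 113.16 − y_machine. Every run uses S463, so all elements get stroke `#000000` (score).

Run 1: The run returns to its start, so emit a `<polygon>` with points (Y-flipped): 162.60,55.97 160.59,45.84 154.85,37.25 146.26,31.51 136.13,29.50 126.00,31.51 117.41,37.25 111.67,45.84 109.66,55.97 111.67,66.10 117.41,74.69 126.00,80.43 136.13,82.44 146.26,80.43 154.85,74.69 160.59,66.10.

<svg xmlns="http://www.w3.org/2000/svg" width="168.74mm" height="113.16mm" viewBox="0 0 168.74 113.16">
  <polygon points="162.60,55.97 160.59,45.84 154.85,37.25 146.26,31.51 136.13,29.50 126.00,31.51 117.41,37.25 111.67,45.84 109.66,55.97 111.67,66.10 117.41,74.69 126.00,80.43 136.13,82.44 146.26,80.43 154.85,74.69 160.59,66.10" fill="none" stroke="#000000"/>
</svg>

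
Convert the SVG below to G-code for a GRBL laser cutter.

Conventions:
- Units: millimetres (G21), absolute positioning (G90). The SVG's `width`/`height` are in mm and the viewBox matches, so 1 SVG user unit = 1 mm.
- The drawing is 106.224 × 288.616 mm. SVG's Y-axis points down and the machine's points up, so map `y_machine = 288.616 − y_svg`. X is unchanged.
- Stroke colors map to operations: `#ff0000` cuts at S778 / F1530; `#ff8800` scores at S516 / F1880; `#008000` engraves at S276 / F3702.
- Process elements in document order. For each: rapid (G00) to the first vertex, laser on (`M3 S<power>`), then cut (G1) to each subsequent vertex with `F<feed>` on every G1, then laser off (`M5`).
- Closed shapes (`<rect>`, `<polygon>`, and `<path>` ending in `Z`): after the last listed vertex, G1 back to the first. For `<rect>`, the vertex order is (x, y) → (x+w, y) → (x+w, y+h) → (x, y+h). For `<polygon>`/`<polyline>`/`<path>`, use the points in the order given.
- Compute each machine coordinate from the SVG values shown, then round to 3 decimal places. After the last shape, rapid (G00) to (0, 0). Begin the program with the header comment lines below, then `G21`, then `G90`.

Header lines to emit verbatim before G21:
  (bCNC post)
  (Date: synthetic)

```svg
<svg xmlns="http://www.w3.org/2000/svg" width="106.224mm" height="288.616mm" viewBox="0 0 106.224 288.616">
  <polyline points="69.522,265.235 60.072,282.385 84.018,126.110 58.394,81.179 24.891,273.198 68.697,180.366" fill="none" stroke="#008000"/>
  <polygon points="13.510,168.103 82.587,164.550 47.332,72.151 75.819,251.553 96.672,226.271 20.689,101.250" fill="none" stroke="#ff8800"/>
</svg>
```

(bCNC post)
(Date: synthetic)
G21
G90
G00 X69.522 Y23.381
M3 S276
G1 X60.072 Y6.231 F3702
G1 X84.018 Y162.506 F3702
G1 X58.394 Y207.437 F3702
G1 X24.891 Y15.418 F3702
G1 X68.697 Y108.250 F3702
M5
G00 X13.510 Y120.513
M3 S516
G1 X82.587 Y124.066 F1880
G1 X47.332 Y216.465 F1880
G1 X75.819 Y37.063 F1880
G1 X96.672 Y62.345 F1880
G1 X20.689 Y187.366 F1880
G1 X13.510 Y120.513 F1880
M5
G00 X0.000 Y0.000

Since the viewBox matches the mm dimensions, user units are millimetres directly. The only transform is the Y-flip y_m = 288.616 − y_svg.

Shape 1 is a open polyline drawn with `<polyline>`. Its stroke #008000 means engrave at S276, F3702. After flipping Y the toolpath is (69.522,23.381) → (60.072,6.231) → (84.018,162.506) → (58.394,207.437) → (24.891,15.418) → (68.697,108.250).

Shape 2 is a closed polygon drawn with `<polygon>`. Its stroke #ff8800 means score at S516, F1880. After flipping Y the toolpath is (13.510,120.513) → (82.587,124.066) → (47.332,216.465) → (75.819,37.063) → (96.672,62.345) → (20.689,187.366) → (13.510,120.513), returning to the start.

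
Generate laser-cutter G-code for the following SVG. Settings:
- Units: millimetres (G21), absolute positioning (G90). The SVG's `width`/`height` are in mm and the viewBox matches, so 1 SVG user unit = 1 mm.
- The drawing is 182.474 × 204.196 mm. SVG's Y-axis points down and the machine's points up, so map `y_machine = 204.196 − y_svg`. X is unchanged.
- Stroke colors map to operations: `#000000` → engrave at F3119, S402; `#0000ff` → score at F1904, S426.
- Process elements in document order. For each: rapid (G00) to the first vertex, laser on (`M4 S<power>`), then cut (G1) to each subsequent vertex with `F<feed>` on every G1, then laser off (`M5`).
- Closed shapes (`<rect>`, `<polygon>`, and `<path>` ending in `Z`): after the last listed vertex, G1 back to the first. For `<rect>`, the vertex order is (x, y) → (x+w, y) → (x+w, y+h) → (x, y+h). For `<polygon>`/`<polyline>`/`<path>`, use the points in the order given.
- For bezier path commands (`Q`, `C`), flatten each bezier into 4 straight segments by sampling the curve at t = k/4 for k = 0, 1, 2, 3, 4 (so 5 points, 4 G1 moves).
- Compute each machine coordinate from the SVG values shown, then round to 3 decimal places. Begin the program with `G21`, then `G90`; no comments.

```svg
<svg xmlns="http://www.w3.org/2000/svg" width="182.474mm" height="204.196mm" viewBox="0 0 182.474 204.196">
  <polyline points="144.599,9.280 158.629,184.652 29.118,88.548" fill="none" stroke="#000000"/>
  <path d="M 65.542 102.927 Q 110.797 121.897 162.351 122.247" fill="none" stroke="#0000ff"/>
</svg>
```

viewBox `0 0 182.474 204.196` with mm width/height → 1 unit = 1 mm. Flip: y_m = 204.196 − y_svg.

**Shape 1** — `<polyline>` open polyline, stroke `#000000` → engrave (S402, F3119). Machine vertices: (144.599,194.916) → (158.629,19.544) → (29.118,115.648). Open path.

**Shape 2** — `<path>` quadratic bezier, stroke `#0000ff` → score (S426, F1904). Control points (SVG): P0=(65.542,102.927), P1=(110.797,121.897), P2=(162.351,122.247); sampled at t=k/4. Machine vertices: (65.542,101.269) → (88.563,92.948) → (112.372,86.954) → (136.968,83.288) → (162.351,81.949). Open path.

G21
G90
G00 X144.599 Y194.916
M4 S402
G1 X158.629 Y19.544 F3119
G1 X29.118 Y115.648 F3119
M5
G00 X65.542 Y101.269
M4 S426
G1 X88.563 Y92.948 F1904
G1 X112.372 Y86.954 F1904
G1 X136.968 Y83.288 F1904
G1 X162.351 Y81.949 F1904
M5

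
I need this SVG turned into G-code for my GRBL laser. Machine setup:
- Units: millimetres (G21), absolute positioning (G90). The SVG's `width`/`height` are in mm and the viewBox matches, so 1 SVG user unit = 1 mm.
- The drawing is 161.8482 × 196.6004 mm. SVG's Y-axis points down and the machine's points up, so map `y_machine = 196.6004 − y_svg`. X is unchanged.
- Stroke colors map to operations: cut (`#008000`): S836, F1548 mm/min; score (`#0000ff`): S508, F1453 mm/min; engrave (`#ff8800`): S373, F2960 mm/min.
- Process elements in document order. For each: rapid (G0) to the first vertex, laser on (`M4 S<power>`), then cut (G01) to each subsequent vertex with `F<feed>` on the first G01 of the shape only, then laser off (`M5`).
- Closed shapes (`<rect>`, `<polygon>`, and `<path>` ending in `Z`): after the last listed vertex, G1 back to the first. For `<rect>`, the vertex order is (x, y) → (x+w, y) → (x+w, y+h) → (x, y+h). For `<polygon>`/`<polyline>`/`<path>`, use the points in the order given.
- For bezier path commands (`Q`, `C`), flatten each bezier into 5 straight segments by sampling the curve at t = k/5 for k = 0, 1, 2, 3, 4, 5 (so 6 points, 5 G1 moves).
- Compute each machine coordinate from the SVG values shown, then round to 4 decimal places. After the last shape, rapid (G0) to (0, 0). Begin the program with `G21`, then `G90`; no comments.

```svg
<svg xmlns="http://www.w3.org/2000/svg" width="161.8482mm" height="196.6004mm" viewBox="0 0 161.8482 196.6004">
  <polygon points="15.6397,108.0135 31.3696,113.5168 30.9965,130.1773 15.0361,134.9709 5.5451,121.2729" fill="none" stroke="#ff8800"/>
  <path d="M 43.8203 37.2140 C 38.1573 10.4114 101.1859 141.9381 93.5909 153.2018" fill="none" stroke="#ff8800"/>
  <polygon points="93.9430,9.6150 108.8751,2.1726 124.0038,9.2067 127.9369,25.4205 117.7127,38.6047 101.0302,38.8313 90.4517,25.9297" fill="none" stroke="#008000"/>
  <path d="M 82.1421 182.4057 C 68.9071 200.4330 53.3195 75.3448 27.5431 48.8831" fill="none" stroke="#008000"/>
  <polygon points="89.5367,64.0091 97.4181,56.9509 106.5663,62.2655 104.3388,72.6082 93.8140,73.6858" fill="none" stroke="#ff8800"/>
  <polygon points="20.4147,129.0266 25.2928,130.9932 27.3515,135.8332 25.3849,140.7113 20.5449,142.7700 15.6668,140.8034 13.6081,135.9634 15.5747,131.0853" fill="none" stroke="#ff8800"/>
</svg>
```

Since the viewBox matches the mm dimensions, user units are millimetres directly. The only transform is the Y-flip y_m = 196.6004 − y_svg.

Shape 1 is a regular polygon drawn with `<polygon>`. Its stroke #ff8800 means engrave at S373, F2960. After flipping Y the toolpath is (15.6397,88.5869) → (31.3696,83.0836) → (30.9965,66.4231) → (15.0361,61.6295) → (5.5451,75.3275) → (15.6397,88.5869), returning to the start.

Shape 2 is a cubic bezier drawn with `<path>`. Its stroke #ff8800 means engrave at S373, F2960. After flipping Y the toolpath is (43.8203,159.3864) → (47.5510,158.6972) → (61.0805,133.3814) → (77.7217,96.8114) → (90.7876,62.3596) → (93.5909,43.3986).

Shape 3 is a regular polygon drawn with `<polygon>`. Its stroke #008000 means cut at S836, F1548. After flipping Y the toolpath is (93.9430,186.9854) → (108.8751,194.4278) → (124.0038,187.3937) → (127.9369,171.1799) → (117.7127,157.9957) → (101.0302,157.7691) → (90.4517,170.6707) → (93.9430,186.9854), returning to the start.

Shape 4 is a cubic bezier drawn with `<path>`. Its stroke #008000 means cut at S836, F1548. After flipping Y the toolpath is (82.1421,14.1947) → (73.8561,18.6182) → (64.6293,45.7859) → (54.0857,84.0940) → (41.8490,121.9390) → (27.5431,147.7173).

Shape 5 is a regular polygon drawn with `<polygon>`. Its stroke #ff8800 means engrave at S373, F2960. After flipping Y the toolpath is (89.5367,132.5913) → (97.4181,139.6495) → (106.5663,134.3349) → (104.3388,123.9922) → (93.8140,122.9146) → (89.5367,132.5913), returning to the start.

Shape 6 is a regular polygon drawn with `<polygon>`. Its stroke #ff8800 means engrave at S373, F2960. After flipping Y the toolpath is (20.4147,67.5738) → (25.2928,65.6072) → (27.3515,60.7672) → (25.3849,55.8891) → (20.5449,53.8304) → (15.6668,55.7970) → (13.6081,60.6370) → (15.5747,65.5151) → (20.4147,67.5738), returning to the start.

G21
G90
G0 X15.6397 Y88.5869
M4 S373
G01 X31.3696 Y83.0836 F2960
G01 X30.9965 Y66.4231
G01 X15.0361 Y61.6295
G01 X5.5451 Y75.3275
G01 X15.6397 Y88.5869
M5
G0 X43.8203 Y159.3864
M4 S373
G01 X47.5510 Y158.6972 F2960
G01 X61.0805 Y133.3814
G01 X77.7217 Y96.8114
G01 X90.7876 Y62.3596
G01 X93.5909 Y43.3986
M5
G0 X93.9430 Y186.9854
M4 S836
G01 X108.8751 Y194.4278 F1548
G01 X124.0038 Y187.3937
G01 X127.9369 Y171.1799
G01 X117.7127 Y157.9957
G01 X101.0302 Y157.7691
G01 X90.4517 Y170.6707
G01 X93.9430 Y186.9854
M5
G0 X82.1421 Y14.1947
M4 S836
G01 X73.8561 Y18.6182 F1548
G01 X64.6293 Y45.7859
G01 X54.0857 Y84.0940
G01 X41.8490 Y121.9390
G01 X27.5431 Y147.7173
M5
G0 X89.5367 Y132.5913
M4 S373
G01 X97.4181 Y139.6495 F2960
G01 X106.5663 Y134.3349
G01 X104.3388 Y123.9922
G01 X93.8140 Y122.9146
G01 X89.5367 Y132.5913
M5
G0 X20.4147 Y67.5738
M4 S373
G01 X25.2928 Y65.6072 F2960
G01 X27.3515 Y60.7672
G01 X25.3849 Y55.8891
G01 X20.5449 Y53.8304
G01 X15.6668 Y55.7970
G01 X13.6081 Y60.6370
G01 X15.5747 Y65.5151
G01 X20.4147 Y67.5738
M5
G0 X0.0000 Y0.0000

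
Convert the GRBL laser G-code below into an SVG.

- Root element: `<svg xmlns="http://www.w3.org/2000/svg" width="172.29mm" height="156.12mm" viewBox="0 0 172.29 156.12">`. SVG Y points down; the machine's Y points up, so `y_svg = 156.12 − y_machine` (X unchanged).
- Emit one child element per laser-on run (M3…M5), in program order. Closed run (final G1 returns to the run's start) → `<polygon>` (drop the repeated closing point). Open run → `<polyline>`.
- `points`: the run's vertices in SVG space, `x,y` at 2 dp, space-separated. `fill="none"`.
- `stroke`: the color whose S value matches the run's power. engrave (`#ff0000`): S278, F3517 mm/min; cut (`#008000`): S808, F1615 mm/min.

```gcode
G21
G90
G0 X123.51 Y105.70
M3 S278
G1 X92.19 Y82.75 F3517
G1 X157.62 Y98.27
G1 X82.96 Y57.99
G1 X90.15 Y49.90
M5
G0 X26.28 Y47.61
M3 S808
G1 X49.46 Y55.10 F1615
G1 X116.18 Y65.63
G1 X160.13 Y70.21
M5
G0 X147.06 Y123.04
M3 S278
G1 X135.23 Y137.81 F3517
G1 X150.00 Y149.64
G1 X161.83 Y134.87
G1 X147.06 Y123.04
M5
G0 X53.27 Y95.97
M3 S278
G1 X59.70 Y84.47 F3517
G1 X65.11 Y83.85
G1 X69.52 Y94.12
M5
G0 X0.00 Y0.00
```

<svg xmlns="http://www.w3.org/2000/svg" width="172.29mm" height="156.12mm" viewBox="0 0 172.29 156.12">
  <polyline points="123.51,50.42 92.19,73.37 157.62,57.85 82.96,98.13 90.15,106.22" fill="none" stroke="#ff0000"/>
  <polyline points="26.28,108.51 49.46,101.02 116.18,90.49 160.13,85.91" fill="none" stroke="#008000"/>
  <polygon points="147.06,33.08 135.23,18.31 150.00,6.48 161.83,21.25" fill="none" stroke="#ff0000"/>
  <polyline points="53.27,60.15 59.70,71.65 65.11,72.27 69.52,62.00" fill="none" stroke="#ff0000"/>
</svg>

Each laser-on run becomes one SVG element. Flip Y back into SVG space with y_svg = 156.12 − y_machine.

Run 1: power S278 maps to stroke `#ff0000` (engrave). The run is open, so emit a `<polyline>` with points (Y-flipped): 123.51,50.42 92.19,73.37 157.62,57.85 82.96,98.13 90.15,106.22.

Run 2: power S808 maps to stroke `#008000` (cut). The run is open, so emit a `<polyline>` with points (Y-flipped): 26.28,108.51 49.46,101.02 116.18,90.49 160.13,85.91.

Run 3: power S278 maps to stroke `#ff0000` (engrave). The run returns to its start, so emit a `<polygon>` with points (Y-flipped): 147.06,33.08 135.23,18.31 150.00,6.48 161.83,21.25.

Run 4: power S278 maps to stroke `#ff0000` (engrave). The run is open, so emit a `<polyline>` with points (Y-flipped): 53.27,60.15 59.70,71.65 65.11,72.27 69.52,62.00.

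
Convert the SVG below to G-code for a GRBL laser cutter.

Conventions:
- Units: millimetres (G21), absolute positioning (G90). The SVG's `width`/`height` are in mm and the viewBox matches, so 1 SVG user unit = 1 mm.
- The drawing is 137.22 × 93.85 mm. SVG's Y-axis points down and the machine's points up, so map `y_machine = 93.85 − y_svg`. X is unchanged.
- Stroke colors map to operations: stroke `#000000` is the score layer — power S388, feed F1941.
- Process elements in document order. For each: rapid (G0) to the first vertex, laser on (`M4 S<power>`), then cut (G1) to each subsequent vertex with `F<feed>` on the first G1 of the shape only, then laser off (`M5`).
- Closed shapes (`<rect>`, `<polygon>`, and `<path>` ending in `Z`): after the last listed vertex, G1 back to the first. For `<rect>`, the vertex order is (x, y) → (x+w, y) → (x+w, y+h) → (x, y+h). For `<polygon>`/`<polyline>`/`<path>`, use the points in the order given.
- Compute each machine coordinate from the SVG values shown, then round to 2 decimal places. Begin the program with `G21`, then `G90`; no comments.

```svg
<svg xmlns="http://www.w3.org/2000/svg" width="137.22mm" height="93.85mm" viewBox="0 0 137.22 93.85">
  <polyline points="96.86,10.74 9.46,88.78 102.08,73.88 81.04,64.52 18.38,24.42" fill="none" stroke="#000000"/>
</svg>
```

G21
G90
G0 X96.86 Y83.11
M4 S388
G1 X9.46 Y5.07 F1941
G1 X102.08 Y19.97
G1 X81.04 Y29.33
G1 X18.38 Y69.43
M5

1 u = 1 mm; y_m = 93.85 − y.

[1] `<polyline>` open polyline, #000000→score S388 F1941: (96.86,83.11) → (9.46,5.07) → (102.08,19.97) → (81.04,29.33) → (18.38,69.43)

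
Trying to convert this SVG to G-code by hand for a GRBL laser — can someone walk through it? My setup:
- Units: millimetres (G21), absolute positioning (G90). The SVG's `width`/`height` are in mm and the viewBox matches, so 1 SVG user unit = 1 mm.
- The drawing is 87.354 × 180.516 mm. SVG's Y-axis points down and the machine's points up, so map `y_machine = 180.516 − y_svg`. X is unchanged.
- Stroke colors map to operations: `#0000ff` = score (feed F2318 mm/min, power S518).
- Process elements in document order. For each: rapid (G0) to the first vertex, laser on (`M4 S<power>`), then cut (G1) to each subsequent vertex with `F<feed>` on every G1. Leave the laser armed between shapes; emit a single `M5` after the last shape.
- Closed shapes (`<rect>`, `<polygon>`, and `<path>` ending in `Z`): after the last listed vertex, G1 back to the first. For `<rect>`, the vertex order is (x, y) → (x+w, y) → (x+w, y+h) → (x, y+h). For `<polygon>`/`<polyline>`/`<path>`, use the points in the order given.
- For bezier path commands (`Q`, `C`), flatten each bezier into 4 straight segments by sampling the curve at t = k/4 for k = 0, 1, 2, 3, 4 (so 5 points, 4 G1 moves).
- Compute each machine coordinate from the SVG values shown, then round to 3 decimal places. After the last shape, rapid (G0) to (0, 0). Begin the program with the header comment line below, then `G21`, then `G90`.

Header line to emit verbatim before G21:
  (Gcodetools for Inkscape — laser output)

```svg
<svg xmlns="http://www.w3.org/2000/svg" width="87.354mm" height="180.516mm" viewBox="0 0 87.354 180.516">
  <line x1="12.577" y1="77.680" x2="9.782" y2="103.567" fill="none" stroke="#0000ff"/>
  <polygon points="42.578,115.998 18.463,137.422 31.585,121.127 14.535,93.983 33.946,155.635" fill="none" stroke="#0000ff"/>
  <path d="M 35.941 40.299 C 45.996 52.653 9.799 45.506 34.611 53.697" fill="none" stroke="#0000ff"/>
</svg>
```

viewBox `0 0 87.354 180.516` with mm width/height → 1 unit = 1 mm. Flip: y_m = 180.516 − y_svg.

**Shape 1** — `<line>` line segment, stroke `#0000ff` → score (S518, F2318). Machine vertices: (12.577,102.836) → (9.782,76.949). Open path.

**Shape 2** — `<polygon>` closed polygon, stroke `#0000ff` → score (S518, F2318). Machine vertices: (42.578,64.518) → (18.463,43.094) → (31.585,59.389) → (14.535,86.533) → (33.946,24.881) → (42.578,64.518). Closed: final G1 returns to the first vertex.

**Shape 3** — `<path>` cubic bezier, stroke `#0000ff` → score (S518, F2318). Control points (SVG): P0=(35.941,40.299), P1=(45.996,52.653), P2=(9.799,45.506), P3=(34.611,53.697); sampled at t=k/4. Machine vertices: (35.941,140.217) → (36.486,134.064) → (29.742,131.957) → (25.765,130.631) → (34.611,126.819). Open path.

(Gcodetools for Inkscape — laser output)
G21
G90
G0 X12.577 Y102.836
M4 S518
G1 X9.782 Y76.949 F2318
G0 X42.578 Y64.518
M4 S518
G1 X18.463 Y43.094 F2318
G1 X31.585 Y59.389 F2318
G1 X14.535 Y86.533 F2318
G1 X33.946 Y24.881 F2318
G1 X42.578 Y64.518 F2318
G0 X35.941 Y140.217
M4 S518
G1 X36.486 Y134.064 F2318
G1 X29.742 Y131.957 F2318
G1 X25.765 Y130.631 F2318
G1 X34.611 Y126.819 F2318
M5
G0 X0.000 Y0.000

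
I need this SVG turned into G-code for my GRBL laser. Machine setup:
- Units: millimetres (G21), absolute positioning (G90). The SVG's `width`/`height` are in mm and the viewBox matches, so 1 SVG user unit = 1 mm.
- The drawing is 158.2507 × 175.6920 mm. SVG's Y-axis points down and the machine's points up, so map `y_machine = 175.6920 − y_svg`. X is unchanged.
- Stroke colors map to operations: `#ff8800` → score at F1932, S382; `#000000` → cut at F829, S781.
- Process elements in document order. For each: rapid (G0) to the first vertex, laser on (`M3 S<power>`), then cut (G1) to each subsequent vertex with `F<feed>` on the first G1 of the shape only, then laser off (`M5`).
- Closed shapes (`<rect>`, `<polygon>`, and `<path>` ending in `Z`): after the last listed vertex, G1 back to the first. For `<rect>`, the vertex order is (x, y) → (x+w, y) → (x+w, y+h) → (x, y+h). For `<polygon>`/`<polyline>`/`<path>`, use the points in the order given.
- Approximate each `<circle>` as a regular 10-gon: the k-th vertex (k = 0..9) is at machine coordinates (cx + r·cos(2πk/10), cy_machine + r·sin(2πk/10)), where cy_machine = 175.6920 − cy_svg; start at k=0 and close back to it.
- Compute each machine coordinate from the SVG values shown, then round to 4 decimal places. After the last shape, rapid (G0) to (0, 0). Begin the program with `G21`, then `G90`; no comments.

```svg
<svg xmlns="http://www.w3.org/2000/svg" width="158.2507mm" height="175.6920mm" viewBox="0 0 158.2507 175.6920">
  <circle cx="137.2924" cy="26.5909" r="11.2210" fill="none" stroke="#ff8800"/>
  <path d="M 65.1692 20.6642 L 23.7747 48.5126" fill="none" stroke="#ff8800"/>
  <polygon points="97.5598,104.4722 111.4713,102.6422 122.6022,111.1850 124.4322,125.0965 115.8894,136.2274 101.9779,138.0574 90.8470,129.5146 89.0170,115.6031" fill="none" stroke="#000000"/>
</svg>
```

G21
G90
G0 X148.5134 Y149.1011
M3 S382
G1 X146.3704 Y155.6966 F1932
G1 X140.7599 Y159.7729
G1 X133.8249 Y159.7729
G1 X128.2144 Y155.6966
G1 X126.0714 Y149.1011
G1 X128.2144 Y142.5056
G1 X133.8249 Y138.4293
G1 X140.7599 Y138.4293
G1 X146.3704 Y142.5056
G1 X148.5134 Y149.1011
M5
G0 X65.1692 Y155.0278
M3 S382
G1 X23.7747 Y127.1794 F1932
M5
G0 X97.5598 Y71.2198
M3 S781
G1 X111.4713 Y73.0498 F829
G1 X122.6022 Y64.5070
G1 X124.4322 Y50.5955
G1 X115.8894 Y39.4646
G1 X101.9779 Y37.6346
G1 X90.8470 Y46.1774
G1 X89.0170 Y60.0889
G1 X97.5598 Y71.2198
M5
G0 X0.0000 Y0.0000

1 u = 1 mm; y_m = 175.6920 − y.

[1] `<circle>` circle, #ff8800→score S382 F1932: (148.5134,149.1011) → (146.3704,155.6966) → (140.7599,159.7729) → (133.8249,159.7729) → (128.2144,155.6966) → (126.0714,149.1011) → (128.2144,142.5056) → (133.8249,138.4293) → (140.7599,138.4293) → (146.3704,142.5056) → (148.5134,149.1011) (closed)

[2] `<path>` line segment, #ff8800→score S382 F1932: (65.1692,155.0278) → (23.7747,127.1794)

[3] `<polygon>` regular polygon, #000000→cut S781 F829: (97.5598,71.2198) → (111.4713,73.0498) → (122.6022,64.5070) → (124.4322,50.5955) → (115.8894,39.4646) → (101.9779,37.6346) → (90.8470,46.1774) → (89.0170,60.0889) → (97.5598,71.2198) (closed)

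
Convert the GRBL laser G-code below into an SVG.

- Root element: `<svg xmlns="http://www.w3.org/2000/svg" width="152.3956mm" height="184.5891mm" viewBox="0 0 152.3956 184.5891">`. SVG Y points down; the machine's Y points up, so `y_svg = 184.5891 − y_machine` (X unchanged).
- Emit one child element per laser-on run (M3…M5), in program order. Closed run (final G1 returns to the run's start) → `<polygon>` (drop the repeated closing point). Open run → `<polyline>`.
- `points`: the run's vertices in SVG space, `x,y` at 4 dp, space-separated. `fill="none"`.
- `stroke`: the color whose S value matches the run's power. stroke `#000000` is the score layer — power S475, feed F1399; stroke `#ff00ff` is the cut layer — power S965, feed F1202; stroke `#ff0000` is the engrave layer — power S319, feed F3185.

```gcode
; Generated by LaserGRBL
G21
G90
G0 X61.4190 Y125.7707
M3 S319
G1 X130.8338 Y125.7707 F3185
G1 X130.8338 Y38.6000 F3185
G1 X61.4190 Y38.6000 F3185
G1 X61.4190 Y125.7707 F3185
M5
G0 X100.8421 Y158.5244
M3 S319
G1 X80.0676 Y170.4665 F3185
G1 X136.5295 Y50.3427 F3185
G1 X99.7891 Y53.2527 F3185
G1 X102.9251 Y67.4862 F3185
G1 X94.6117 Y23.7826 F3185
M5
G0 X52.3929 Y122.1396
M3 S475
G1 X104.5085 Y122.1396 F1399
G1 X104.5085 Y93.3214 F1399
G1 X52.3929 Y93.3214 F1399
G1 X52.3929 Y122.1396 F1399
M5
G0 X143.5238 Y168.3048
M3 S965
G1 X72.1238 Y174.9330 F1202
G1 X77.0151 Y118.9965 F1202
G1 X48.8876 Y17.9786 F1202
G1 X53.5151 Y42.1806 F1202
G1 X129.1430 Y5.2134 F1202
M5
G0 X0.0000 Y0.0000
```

<svg xmlns="http://www.w3.org/2000/svg" width="152.3956mm" height="184.5891mm" viewBox="0 0 152.3956 184.5891">
  <polygon points="61.4190,58.8184 130.8338,58.8184 130.8338,145.9891 61.4190,145.9891" fill="none" stroke="#ff0000"/>
  <polyline points="100.8421,26.0647 80.0676,14.1226 136.5295,134.2464 99.7891,131.3364 102.9251,117.1029 94.6117,160.8065" fill="none" stroke="#ff0000"/>
  <polygon points="52.3929,62.4495 104.5085,62.4495 104.5085,91.2677 52.3929,91.2677" fill="none" stroke="#000000"/>
  <polyline points="143.5238,16.2843 72.1238,9.6561 77.0151,65.5926 48.8876,166.6105 53.5151,142.4085 129.1430,179.3757" fill="none" stroke="#ff00ff"/>
</svg>

Machine Y-up, SVG Y-down with viewBox height 184.5891, so y_svg = 184.5891 − y_machine; X carries over.

Run 1: the run's S319 means `#ff0000` (engrave). The run returns to its start, so emit a `<polygon>` with points (Y-flipped): 61.4190,58.8184 130.8338,58.8184 130.8338,145.9891 61.4190,145.9891.

Run 2: power S319 maps to stroke `#ff0000` (engrave). The run is open, so emit a `<polyline>` with points (Y-flipped): 100.8421,26.0647 80.0676,14.1226 136.5295,134.2464 99.7891,131.3364 102.9251,117.1029 94.6117,160.8065.

Run 3: the run's S475 means `#000000` (score). The run returns to its start, so emit a `<polygon>` with points (Y-flipped): 52.3929,62.4495 104.5085,62.4495 104.5085,91.2677 52.3929,91.2677.

Run 4: power S965 maps to stroke `#ff00ff` (cut). The run is open, so emit a `<polyline>` with points (Y-flipped): 143.5238,16.2843 72.1238,9.6561 77.0151,65.5926 48.8876,166.6105 53.5151,142.4085 129.1430,179.3757.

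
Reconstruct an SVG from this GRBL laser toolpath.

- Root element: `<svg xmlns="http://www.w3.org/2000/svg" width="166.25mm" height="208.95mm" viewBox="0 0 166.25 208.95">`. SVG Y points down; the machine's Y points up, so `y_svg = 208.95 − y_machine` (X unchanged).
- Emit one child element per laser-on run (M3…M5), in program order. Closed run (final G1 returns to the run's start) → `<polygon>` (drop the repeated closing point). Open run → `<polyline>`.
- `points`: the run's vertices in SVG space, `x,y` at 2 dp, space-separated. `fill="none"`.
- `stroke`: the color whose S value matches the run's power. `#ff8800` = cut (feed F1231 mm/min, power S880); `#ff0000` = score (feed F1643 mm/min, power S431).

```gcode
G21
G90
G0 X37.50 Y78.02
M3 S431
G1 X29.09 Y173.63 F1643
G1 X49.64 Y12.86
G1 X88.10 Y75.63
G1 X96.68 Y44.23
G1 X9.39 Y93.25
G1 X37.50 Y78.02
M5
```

Each laser-on run becomes one SVG element. Flip Y back into SVG space with y_svg = 208.95 − y_machine. Every run uses S431, so all elements get stroke `#ff0000` (score).

Run 1: The run returns to its start, so emit a `<polygon>` with points (Y-flipped): 37.50,130.93 29.09,35.32 49.64,196.09 88.10,133.32 96.68,164.72 9.39,115.70.

<svg xmlns="http://www.w3.org/2000/svg" width="166.25mm" height="208.95mm" viewBox="0 0 166.25 208.95">
  <polygon points="37.50,130.93 29.09,35.32 49.64,196.09 88.10,133.32 96.68,164.72 9.39,115.70" fill="none" stroke="#ff0000"/>
</svg>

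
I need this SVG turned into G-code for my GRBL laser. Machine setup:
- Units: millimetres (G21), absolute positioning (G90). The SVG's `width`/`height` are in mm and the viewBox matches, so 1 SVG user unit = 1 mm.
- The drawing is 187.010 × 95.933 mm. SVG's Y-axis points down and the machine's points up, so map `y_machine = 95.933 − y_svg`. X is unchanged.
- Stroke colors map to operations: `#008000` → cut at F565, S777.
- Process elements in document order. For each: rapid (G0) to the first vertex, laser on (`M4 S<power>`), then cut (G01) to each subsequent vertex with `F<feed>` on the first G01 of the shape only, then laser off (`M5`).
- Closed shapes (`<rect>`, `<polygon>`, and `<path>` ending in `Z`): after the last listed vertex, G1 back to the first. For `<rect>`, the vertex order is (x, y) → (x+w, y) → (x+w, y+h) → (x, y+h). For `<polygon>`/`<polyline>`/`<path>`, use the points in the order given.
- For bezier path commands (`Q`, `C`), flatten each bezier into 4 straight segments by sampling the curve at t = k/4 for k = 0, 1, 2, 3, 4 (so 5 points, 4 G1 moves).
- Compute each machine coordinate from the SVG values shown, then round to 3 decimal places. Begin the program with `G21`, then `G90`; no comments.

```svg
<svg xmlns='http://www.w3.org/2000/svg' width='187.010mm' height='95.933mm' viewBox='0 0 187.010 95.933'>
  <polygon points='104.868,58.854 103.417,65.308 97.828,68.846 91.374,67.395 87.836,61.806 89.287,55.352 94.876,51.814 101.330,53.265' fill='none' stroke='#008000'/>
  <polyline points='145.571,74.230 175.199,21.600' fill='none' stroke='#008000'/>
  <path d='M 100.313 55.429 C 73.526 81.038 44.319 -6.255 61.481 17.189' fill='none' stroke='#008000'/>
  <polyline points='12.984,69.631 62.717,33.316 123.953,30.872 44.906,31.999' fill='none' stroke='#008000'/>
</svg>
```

Since the viewBox matches the mm dimensions, user units are millimetres directly. The only transform is the Y-flip y_m = 95.933 − y_svg.

Shape 1 is a regular polygon drawn with `<polygon>`. Its stroke #008000 means cut at S777, F565. After flipping Y the toolpath is (104.868,37.079) → (103.417,30.625) → (97.828,27.087) → (91.374,28.538) → (87.836,34.127) → (89.287,40.581) → (94.876,44.119) → (101.330,42.668) → (104.868,37.079), returning to the start.

Shape 2 is a line segment drawn with `<polyline>`. Its stroke #008000 means cut at S777, F565. After flipping Y the toolpath is (145.571,21.703) → (175.199,74.333).

Shape 3 is a cubic bezier drawn with `<path>`. Its stroke #008000 means cut at S777, F565. After flipping Y the toolpath is (100.313,40.504) → (80.531,38.972) → (64.416,58.812) → (56.541,79.058) → (61.481,78.744).

Shape 4 is a open polyline drawn with `<polyline>`. Its stroke #008000 means cut at S777, F565. After flipping Y the toolpath is (12.984,26.302) → (62.717,62.617) → (123.953,65.061) → (44.906,63.934).

G21
G90
G0 X104.868 Y37.079
M4 S777
G01 X103.417 Y30.625 F565
G01 X97.828 Y27.087
G01 X91.374 Y28.538
G01 X87.836 Y34.127
G01 X89.287 Y40.581
G01 X94.876 Y44.119
G01 X101.330 Y42.668
G01 X104.868 Y37.079
M5
G0 X145.571 Y21.703
M4 S777
G01 X175.199 Y74.333 F565
M5
G0 X100.313 Y40.504
M4 S777
G01 X80.531 Y38.972 F565
G01 X64.416 Y58.812
G01 X56.541 Y79.058
G01 X61.481 Y78.744
M5
G0 X12.984 Y26.302
M4 S777
G01 X62.717 Y62.617 F565
G01 X123.953 Y65.061
G01 X44.906 Y63.934
M5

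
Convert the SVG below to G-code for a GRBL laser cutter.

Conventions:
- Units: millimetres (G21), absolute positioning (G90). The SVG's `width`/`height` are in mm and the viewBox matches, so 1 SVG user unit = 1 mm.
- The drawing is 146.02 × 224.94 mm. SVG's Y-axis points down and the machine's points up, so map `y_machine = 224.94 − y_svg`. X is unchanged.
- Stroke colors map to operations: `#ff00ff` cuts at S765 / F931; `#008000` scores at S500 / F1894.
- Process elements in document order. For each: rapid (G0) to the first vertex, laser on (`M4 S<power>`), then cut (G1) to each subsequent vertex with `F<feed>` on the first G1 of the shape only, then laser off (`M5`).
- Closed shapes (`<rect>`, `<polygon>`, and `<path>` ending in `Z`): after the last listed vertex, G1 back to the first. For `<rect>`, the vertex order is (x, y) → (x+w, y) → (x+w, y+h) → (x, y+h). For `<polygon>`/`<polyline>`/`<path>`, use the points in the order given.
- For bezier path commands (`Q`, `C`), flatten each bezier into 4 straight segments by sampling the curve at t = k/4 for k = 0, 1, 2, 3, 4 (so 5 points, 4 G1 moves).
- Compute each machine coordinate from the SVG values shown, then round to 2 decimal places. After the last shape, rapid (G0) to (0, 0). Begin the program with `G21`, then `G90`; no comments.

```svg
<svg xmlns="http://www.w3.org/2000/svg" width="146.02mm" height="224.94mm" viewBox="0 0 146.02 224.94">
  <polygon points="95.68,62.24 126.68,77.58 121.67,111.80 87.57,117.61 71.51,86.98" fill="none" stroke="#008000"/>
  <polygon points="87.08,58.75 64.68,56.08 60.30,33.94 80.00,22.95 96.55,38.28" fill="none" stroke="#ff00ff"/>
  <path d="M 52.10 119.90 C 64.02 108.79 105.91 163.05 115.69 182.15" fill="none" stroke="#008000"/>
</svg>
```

viewBox `0 0 146.02 224.94` with mm width/height → 1 unit = 1 mm. Flip: y_m = 224.94 − y_svg.

**Shape 1** — `<polygon>` regular polygon, stroke `#008000` → score (S500, F1894). Machine vertices: (95.68,162.70) → (126.68,147.36) → (121.67,113.14) → (87.57,107.33) → (71.51,137.96) → (95.68,162.70). Closed: final G1 returns to the first vertex.

**Shape 2** — `<polygon>` regular polygon, stroke `#ff00ff` → cut (S765, F931). Machine vertices: (87.08,166.19) → (64.68,168.86) → (60.30,191.00) → (80.00,201.99) → (96.55,186.66) → (87.08,166.19). Closed: final G1 returns to the first vertex.

**Shape 3** — `<path>` cubic bezier, stroke `#008000` → score (S500, F1894). Control points (SVG): P0=(52.10,119.90), P1=(64.02,108.79), P2=(105.91,163.05), P3=(115.69,182.15); sampled at t=k/4. Machine vertices: (52.10,105.04) → (65.69,102.69) → (84.70,85.24) → (103.30,62.14) → (115.69,42.79). Open path.

G21
G90
G0 X95.68 Y162.70
M4 S500
G1 X126.68 Y147.36 F1894
G1 X121.67 Y113.14
G1 X87.57 Y107.33
G1 X71.51 Y137.96
G1 X95.68 Y162.70
M5
G0 X87.08 Y166.19
M4 S765
G1 X64.68 Y168.86 F931
G1 X60.30 Y191.00
G1 X80.00 Y201.99
G1 X96.55 Y186.66
G1 X87.08 Y166.19
M5
G0 X52.10 Y105.04
M4 S500
G1 X65.69 Y102.69 F1894
G1 X84.70 Y85.24
G1 X103.30 Y62.14
G1 X115.69 Y42.79
M5
G0 X0.00 Y0.00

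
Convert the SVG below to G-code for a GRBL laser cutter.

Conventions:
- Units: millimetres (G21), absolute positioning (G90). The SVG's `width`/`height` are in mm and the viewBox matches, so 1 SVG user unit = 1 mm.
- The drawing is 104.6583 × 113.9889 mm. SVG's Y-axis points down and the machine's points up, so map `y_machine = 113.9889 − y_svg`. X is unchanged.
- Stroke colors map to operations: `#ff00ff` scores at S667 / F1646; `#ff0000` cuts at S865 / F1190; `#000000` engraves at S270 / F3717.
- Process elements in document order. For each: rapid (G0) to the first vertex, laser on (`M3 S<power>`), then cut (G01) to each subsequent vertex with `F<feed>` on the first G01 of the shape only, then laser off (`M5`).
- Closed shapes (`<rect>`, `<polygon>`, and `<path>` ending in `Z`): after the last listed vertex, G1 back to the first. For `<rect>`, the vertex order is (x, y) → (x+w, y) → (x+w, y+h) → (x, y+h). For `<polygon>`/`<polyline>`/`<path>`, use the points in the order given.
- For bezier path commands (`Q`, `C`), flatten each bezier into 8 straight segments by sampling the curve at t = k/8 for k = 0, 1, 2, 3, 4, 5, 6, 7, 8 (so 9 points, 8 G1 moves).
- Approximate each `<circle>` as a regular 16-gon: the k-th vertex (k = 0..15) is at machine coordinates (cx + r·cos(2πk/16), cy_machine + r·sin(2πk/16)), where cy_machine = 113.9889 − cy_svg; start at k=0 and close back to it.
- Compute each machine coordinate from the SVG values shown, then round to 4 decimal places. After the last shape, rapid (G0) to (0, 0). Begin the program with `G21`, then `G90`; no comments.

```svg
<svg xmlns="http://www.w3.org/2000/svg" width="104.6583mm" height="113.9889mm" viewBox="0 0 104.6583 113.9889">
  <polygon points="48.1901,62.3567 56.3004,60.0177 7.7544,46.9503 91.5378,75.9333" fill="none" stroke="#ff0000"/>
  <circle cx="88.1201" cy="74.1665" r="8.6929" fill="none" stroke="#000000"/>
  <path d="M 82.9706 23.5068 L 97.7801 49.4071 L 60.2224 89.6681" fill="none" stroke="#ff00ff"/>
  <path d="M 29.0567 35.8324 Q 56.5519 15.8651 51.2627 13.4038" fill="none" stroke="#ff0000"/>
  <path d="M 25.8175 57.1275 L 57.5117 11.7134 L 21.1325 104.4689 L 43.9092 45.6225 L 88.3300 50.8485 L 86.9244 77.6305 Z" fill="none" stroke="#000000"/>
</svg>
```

viewBox `0 0 104.6583 113.9889` with mm width/height → 1 unit = 1 mm. Flip: y_m = 113.9889 − y_svg.

**Shape 1** — `<polygon>` closed polygon, stroke `#ff0000` → cut (S865, F1190). Machine vertices: (48.1901,51.6322) → (56.3004,53.9712) → (7.7544,67.0386) → (91.5378,38.0556) → (48.1901,51.6322). Closed: final G1 returns to the first vertex.

**Shape 2** — `<circle>` circle, stroke `#000000` → engrave (S270, F3717). Machine vertices: (96.8130,39.8224) → (96.1513,43.1490) → (94.2669,45.9692) → (91.4467,47.8536) → (88.1201,48.5153) → (84.7935,47.8536) → (81.9733,45.9692) → (80.0889,43.1490) → (79.4272,39.8224) → (80.0889,36.4958) → (81.9733,33.6756) → (84.7935,31.7912) → (88.1201,31.1295) → (91.4467,31.7912) → (94.2669,33.6756) → (96.1513,36.4958) → (96.8130,39.8224). Closed: final G1 returns to the first vertex.

**Shape 3** — `<path>` open polyline, stroke `#ff00ff` → score (S667, F1646). Machine vertices: (82.9706,90.4821) → (97.7801,64.5818) → (60.2224,24.3208). Open path.

**Shape 4** — `<path>` quadratic bezier, stroke `#ff0000` → cut (S865, F1190). Control points (SVG): P0=(29.0567,35.8324), P1=(56.5519,15.8651), P2=(51.2627,13.4038); sampled at t=k/8. Machine vertices: (29.0567,78.1565) → (35.4182,82.8748) → (40.7553,87.0460) → (45.0678,90.6702) → (48.3558,93.7473) → (50.6193,96.2773) → (51.8583,98.2603) → (52.0727,99.6962) → (51.2627,100.5851). Open path.

**Shape 5** — `<path>` closed polygon, stroke `#000000` → engrave (S270, F3717). Machine vertices: (25.8175,56.8614) → (57.5117,102.2755) → (21.1325,9.5200) → (43.9092,68.3664) → (88.3300,63.1404) → (86.9244,36.3584) → (25.8175,56.8614). Closed: final G1 returns to the first vertex.

G21
G90
G0 X48.1901 Y51.6322
M3 S865
G01 X56.3004 Y53.9712 F1190
G01 X7.7544 Y67.0386
G01 X91.5378 Y38.0556
G01 X48.1901 Y51.6322
M5
G0 X96.8130 Y39.8224
M3 S270
G01 X96.1513 Y43.1490 F3717
G01 X94.2669 Y45.9692
G01 X91.4467 Y47.8536
G01 X88.1201 Y48.5153
G01 X84.7935 Y47.8536
G01 X81.9733 Y45.9692
G01 X80.0889 Y43.1490
G01 X79.4272 Y39.8224
G01 X80.0889 Y36.4958
G01 X81.9733 Y33.6756
G01 X84.7935 Y31.7912
G01 X88.1201 Y31.1295
G01 X91.4467 Y31.7912
G01 X94.2669 Y33.6756
G01 X96.1513 Y36.4958
G01 X96.8130 Y39.8224
M5
G0 X82.9706 Y90.4821
M3 S667
G01 X97.7801 Y64.5818 F1646
G01 X60.2224 Y24.3208
M5
G0 X29.0567 Y78.1565
M3 S865
G01 X35.4182 Y82.8748 F1190
G01 X40.7553 Y87.0460
G01 X45.0678 Y90.6702
G01 X48.3558 Y93.7473
G01 X50.6193 Y96.2773
G01 X51.8583 Y98.2603
G01 X52.0727 Y99.6962
G01 X51.2627 Y100.5851
M5
G0 X25.8175 Y56.8614
M3 S270
G01 X57.5117 Y102.2755 F3717
G01 X21.1325 Y9.5200
G01 X43.9092 Y68.3664
G01 X88.3300 Y63.1404
G01 X86.9244 Y36.3584
G01 X25.8175 Y56.8614
M5
G0 X0.0000 Y0.0000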